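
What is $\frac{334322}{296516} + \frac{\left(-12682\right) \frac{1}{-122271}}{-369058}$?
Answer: $\frac{163981595854427}{145438167384114} \approx 1.1275$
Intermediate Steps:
$\frac{334322}{296516} + \frac{\left(-12682\right) \frac{1}{-122271}}{-369058} = 334322 \cdot \frac{1}{296516} + \left(-12682\right) \left(- \frac{1}{122271}\right) \left(- \frac{1}{369058}\right) = \frac{167161}{148258} + \frac{12682}{122271} \left(- \frac{1}{369058}\right) = \frac{167161}{148258} - \frac{6341}{22562545359} = \frac{163981595854427}{145438167384114}$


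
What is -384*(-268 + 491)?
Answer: -85632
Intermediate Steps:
-384*(-268 + 491) = -384*223 = -85632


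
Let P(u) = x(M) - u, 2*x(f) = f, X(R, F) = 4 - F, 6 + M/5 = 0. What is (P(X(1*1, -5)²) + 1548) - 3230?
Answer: -1778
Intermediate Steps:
M = -30 (M = -30 + 5*0 = -30 + 0 = -30)
x(f) = f/2
P(u) = -15 - u (P(u) = (½)*(-30) - u = -15 - u)
(P(X(1*1, -5)²) + 1548) - 3230 = ((-15 - (4 - 1*(-5))²) + 1548) - 3230 = ((-15 - (4 + 5)²) + 1548) - 3230 = ((-15 - 1*9²) + 1548) - 3230 = ((-15 - 1*81) + 1548) - 3230 = ((-15 - 81) + 1548) - 3230 = (-96 + 1548) - 3230 = 1452 - 3230 = -1778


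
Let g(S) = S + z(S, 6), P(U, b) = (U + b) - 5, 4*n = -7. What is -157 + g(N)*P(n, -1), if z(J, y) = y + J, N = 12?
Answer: -779/2 ≈ -389.50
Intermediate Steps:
n = -7/4 (n = (1/4)*(-7) = -7/4 ≈ -1.7500)
z(J, y) = J + y
P(U, b) = -5 + U + b
g(S) = 6 + 2*S (g(S) = S + (S + 6) = S + (6 + S) = 6 + 2*S)
-157 + g(N)*P(n, -1) = -157 + (6 + 2*12)*(-5 - 7/4 - 1) = -157 + (6 + 24)*(-31/4) = -157 + 30*(-31/4) = -157 - 465/2 = -779/2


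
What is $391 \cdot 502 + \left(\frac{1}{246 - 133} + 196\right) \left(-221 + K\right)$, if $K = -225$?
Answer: $\frac{12301412}{113} \approx 1.0886 \cdot 10^{5}$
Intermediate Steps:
$391 \cdot 502 + \left(\frac{1}{246 - 133} + 196\right) \left(-221 + K\right) = 391 \cdot 502 + \left(\frac{1}{246 - 133} + 196\right) \left(-221 - 225\right) = 196282 + \left(\frac{1}{113} + 196\right) \left(-446\right) = 196282 + \frac{22149}{113} \left(-446\right) = 196282 - \frac{9878454}{113} = \frac{12301412}{113}$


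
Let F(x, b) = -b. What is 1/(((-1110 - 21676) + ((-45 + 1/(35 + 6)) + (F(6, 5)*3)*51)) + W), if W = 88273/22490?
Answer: -922090/21753993957 ≈ -4.2387e-5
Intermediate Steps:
W = 88273/22490 (W = 88273*(1/22490) = 88273/22490 ≈ 3.9250)
1/(((-1110 - 21676) + ((-45 + 1/(35 + 6)) + (F(6, 5)*3)*51)) + W) = 1/(((-1110 - 21676) + ((-45 + 1/(35 + 6)) + (-1*5*3)*51)) + 88273/22490) = 1/((-22786 + ((-45 + 1/41) - 5*3*51)) + 88273/22490) = 1/((-22786 + ((-45 + 1/41) - 15*51)) + 88273/22490) = 1/((-22786 + (-1844/41 - 765)) + 88273/22490) = 1/((-22786 - 33209/41) + 88273/22490) = 1/(-967435/41 + 88273/22490) = 1/(-21753993957/922090) = -922090/21753993957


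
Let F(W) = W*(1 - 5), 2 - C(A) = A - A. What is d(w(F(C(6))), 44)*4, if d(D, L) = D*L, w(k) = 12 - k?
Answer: 3520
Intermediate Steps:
C(A) = 2 (C(A) = 2 - (A - A) = 2 - 1*0 = 2 + 0 = 2)
F(W) = -4*W (F(W) = W*(-4) = -4*W)
d(w(F(C(6))), 44)*4 = ((12 - (-4)*2)*44)*4 = ((12 - 1*(-8))*44)*4 = ((12 + 8)*44)*4 = (20*44)*4 = 880*4 = 3520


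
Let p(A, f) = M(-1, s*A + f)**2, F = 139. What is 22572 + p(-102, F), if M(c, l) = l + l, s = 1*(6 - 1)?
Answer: 573136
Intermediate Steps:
s = 5 (s = 1*5 = 5)
M(c, l) = 2*l
p(A, f) = (2*f + 10*A)**2 (p(A, f) = (2*(5*A + f))**2 = (2*(f + 5*A))**2 = (2*f + 10*A)**2)
22572 + p(-102, F) = 22572 + 4*(139 + 5*(-102))**2 = 22572 + 4*(139 - 510)**2 = 22572 + 4*(-371)**2 = 22572 + 4*137641 = 22572 + 550564 = 573136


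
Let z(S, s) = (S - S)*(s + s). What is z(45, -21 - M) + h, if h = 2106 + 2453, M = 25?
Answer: 4559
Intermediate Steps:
z(S, s) = 0 (z(S, s) = 0*(2*s) = 0)
h = 4559
z(45, -21 - M) + h = 0 + 4559 = 4559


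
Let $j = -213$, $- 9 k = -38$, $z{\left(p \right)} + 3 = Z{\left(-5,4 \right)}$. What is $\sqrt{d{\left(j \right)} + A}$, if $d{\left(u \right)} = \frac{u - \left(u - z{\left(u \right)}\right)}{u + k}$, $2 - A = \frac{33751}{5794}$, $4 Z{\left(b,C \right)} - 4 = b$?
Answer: $\frac{i \sqrt{451533105682115}}{10886926} \approx 1.9518 i$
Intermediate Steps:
$Z{\left(b,C \right)} = 1 + \frac{b}{4}$
$z{\left(p \right)} = - \frac{13}{4}$ ($z{\left(p \right)} = -3 + \left(1 + \frac{1}{4} \left(-5\right)\right) = -3 + \left(1 - \frac{5}{4}\right) = -3 - \frac{1}{4} = - \frac{13}{4}$)
$k = \frac{38}{9}$ ($k = \left(- \frac{1}{9}\right) \left(-38\right) = \frac{38}{9} \approx 4.2222$)
$A = - \frac{22163}{5794}$ ($A = 2 - \frac{33751}{5794} = - \frac{22163}{5794} \approx -3.8252$)
$d{\left(u \right)} = - \frac{13}{4 \left(\frac{38}{9} + u\right)}$ ($d{\left(u \right)} = \frac{u - \left(\frac{13}{4} + u\right)}{u + \frac{38}{9}} = - \frac{13}{4 \left(\frac{38}{9} + u\right)}$)
$\sqrt{d{\left(j \right)} + A} = \sqrt{- \frac{117}{152 + 36 \left(-213\right)} - \frac{22163}{5794}} = \sqrt{- \frac{117}{152 - 7668} - \frac{22163}{5794}} = \sqrt{- \frac{117}{-7516} - \frac{22163}{5794}} = \sqrt{\left(-117\right) \left(- \frac{1}{7516}\right) - \frac{22163}{5794}} = \sqrt{\frac{117}{7516} - \frac{22163}{5794}} = \sqrt{- \frac{82949605}{21773852}} = \frac{i \sqrt{451533105682115}}{10886926}$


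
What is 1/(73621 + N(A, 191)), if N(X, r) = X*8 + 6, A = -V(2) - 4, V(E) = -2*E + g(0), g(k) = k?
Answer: 1/73627 ≈ 1.3582e-5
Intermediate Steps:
V(E) = -2*E (V(E) = -2*E + 0 = -2*E)
A = 0 (A = -(-2)*2 - 4 = -1*(-4) - 4 = 4 - 4 = 0)
N(X, r) = 6 + 8*X (N(X, r) = 8*X + 6 = 6 + 8*X)
1/(73621 + N(A, 191)) = 1/(73621 + (6 + 8*0)) = 1/(73621 + (6 + 0)) = 1/(73621 + 6) = 1/73627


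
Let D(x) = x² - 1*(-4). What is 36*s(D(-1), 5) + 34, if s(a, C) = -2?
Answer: -38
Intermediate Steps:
D(x) = 4 + x² (D(x) = x² + 4 = 4 + x²)
36*s(D(-1), 5) + 34 = 36*(-2) + 34 = -72 + 34 = -38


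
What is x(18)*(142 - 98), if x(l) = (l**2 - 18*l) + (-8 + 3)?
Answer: -220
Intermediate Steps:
x(l) = -5 + l**2 - 18*l (x(l) = (l**2 - 18*l) - 5 = -5 + l**2 - 18*l)
x(18)*(142 - 98) = (-5 + 18**2 - 18*18)*(142 - 98) = (-5 + 324 - 324)*44 = -5*44 = -220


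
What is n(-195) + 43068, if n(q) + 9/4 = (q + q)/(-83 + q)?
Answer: 23945337/556 ≈ 43067.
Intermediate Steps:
n(q) = -9/4 + 2*q/(-83 + q) (n(q) = -9/4 + (q + q)/(-83 + q) = -9/4 + (2*q)/(-83 + q) = -9/4 + 2*q/(-83 + q))
n(-195) + 43068 = (747 - 1*(-195))/(4*(-83 - 195)) + 43068 = (¼)*(747 + 195)/(-278) + 43068 = (¼)*(-1/278)*942 + 43068 = -471/556 + 43068 = 23945337/556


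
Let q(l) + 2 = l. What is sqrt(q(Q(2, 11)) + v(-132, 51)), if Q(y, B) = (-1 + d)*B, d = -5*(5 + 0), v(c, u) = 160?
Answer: 8*I*sqrt(2) ≈ 11.314*I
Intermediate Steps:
d = -25 (d = -5*5 = -25)
Q(y, B) = -26*B (Q(y, B) = (-1 - 25)*B = -26*B)
q(l) = -2 + l
sqrt(q(Q(2, 11)) + v(-132, 51)) = sqrt((-2 - 26*11) + 160) = sqrt((-2 - 286) + 160) = sqrt(-288 + 160) = sqrt(-128) = 8*I*sqrt(2)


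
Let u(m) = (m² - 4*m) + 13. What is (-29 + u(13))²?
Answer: 10201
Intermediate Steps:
u(m) = 13 + m² - 4*m
(-29 + u(13))² = (-29 + (13 + 13² - 4*13))² = (-29 + (13 + 169 - 52))² = (-29 + 130)² = 101² = 10201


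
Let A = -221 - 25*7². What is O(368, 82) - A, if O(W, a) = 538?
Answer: 1984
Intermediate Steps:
A = -1446 (A = -221 - 25*49 = -221 - 1225 = -1446)
O(368, 82) - A = 538 - 1*(-1446) = 538 + 1446 = 1984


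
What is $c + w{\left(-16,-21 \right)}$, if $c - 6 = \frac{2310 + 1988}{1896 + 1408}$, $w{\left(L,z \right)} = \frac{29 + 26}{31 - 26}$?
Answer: $\frac{4319}{236} \approx 18.301$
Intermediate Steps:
$w{\left(L,z \right)} = 11$ ($w{\left(L,z \right)} = \frac{55}{5} = 55 \cdot \frac{1}{5} = 11$)
$c = \frac{1723}{236}$ ($c = 6 + \frac{2310 + 1988}{1896 + 1408} = 6 + \frac{4298}{3304} = 6 + 4298 \cdot \frac{1}{3304} = 6 + \frac{307}{236} = \frac{1723}{236} \approx 7.3008$)
$c + w{\left(-16,-21 \right)} = \frac{1723}{236} + 11 = \frac{4319}{236}$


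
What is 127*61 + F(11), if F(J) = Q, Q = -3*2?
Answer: 7741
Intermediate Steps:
Q = -6
F(J) = -6
127*61 + F(11) = 127*61 - 6 = 7747 - 6 = 7741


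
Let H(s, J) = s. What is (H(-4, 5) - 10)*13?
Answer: -182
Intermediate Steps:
(H(-4, 5) - 10)*13 = (-4 - 10)*13 = -14*13 = -182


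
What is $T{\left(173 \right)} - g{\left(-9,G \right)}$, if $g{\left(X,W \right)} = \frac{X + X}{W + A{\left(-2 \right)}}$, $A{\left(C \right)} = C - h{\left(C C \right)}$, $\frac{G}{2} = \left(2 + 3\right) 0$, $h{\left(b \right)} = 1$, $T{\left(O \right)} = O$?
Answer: $167$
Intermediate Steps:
$G = 0$ ($G = 2 \left(2 + 3\right) 0 = 2 \cdot 5 \cdot 0 = 2 \cdot 0 = 0$)
$A{\left(C \right)} = -1 + C$ ($A{\left(C \right)} = C - 1 = -1 + C$)
$g{\left(X,W \right)} = \frac{2 X}{-3 + W}$ ($g{\left(X,W \right)} = \frac{X + X}{W - 3} = \frac{2 X}{W - 3} = \frac{2 X}{-3 + W}$)
$T{\left(173 \right)} - g{\left(-9,G \right)} = 173 - 2 \left(-9\right) \frac{1}{-3 + 0} = 173 - 2 \left(-9\right) \frac{1}{-3} = 173 - 2 \left(-9\right) \left(- \frac{1}{3}\right) = 173 - 6 = 167$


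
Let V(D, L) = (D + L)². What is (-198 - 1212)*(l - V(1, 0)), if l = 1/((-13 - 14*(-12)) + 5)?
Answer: 22419/16 ≈ 1401.2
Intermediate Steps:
l = 1/160 (l = 1/((-13 + 168) + 5) = 1/(155 + 5) = 1/160 ≈ 0.0062500)
(-198 - 1212)*(l - V(1, 0)) = (-198 - 1212)*(1/160 - (1 + 0)²) = -1410*(1/160 - 1*1²) = -1410*(1/160 - 1*1) = -1410*(1/160 - 1) = -1410*(-159/160) = 22419/16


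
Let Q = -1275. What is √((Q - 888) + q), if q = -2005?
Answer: 2*I*√1042 ≈ 64.56*I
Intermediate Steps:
√((Q - 888) + q) = √((-1275 - 888) - 2005) = √(-2163 - 2005) = √(-4168) = 2*I*√1042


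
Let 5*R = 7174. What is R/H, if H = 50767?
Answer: 7174/253835 ≈ 0.028262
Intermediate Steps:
R = 7174/5 (R = (⅕)*7174 = 7174/5 ≈ 1434.8)
R/H = (7174/5)/50767 = (7174/5)*(1/50767) = 7174/253835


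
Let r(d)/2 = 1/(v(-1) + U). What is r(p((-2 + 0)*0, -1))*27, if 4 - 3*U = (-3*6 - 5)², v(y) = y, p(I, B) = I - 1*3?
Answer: -27/88 ≈ -0.30682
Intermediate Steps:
p(I, B) = -3 + I (p(I, B) = I - 3 = -3 + I)
U = -175 (U = 4/3 - (-3*6 - 5)²/3 = 4/3 - (-18 - 5)²/3 = 4/3 - ⅓*(-23)² = 4/3 - ⅓*529 = 4/3 - 529/3 = -175)
r(d) = -1/88 (r(d) = 2/(-1 - 175) = 2/(-176) = 2*(-1/176) = -1/88)
r(p((-2 + 0)*0, -1))*27 = -1/88*27 = -27/88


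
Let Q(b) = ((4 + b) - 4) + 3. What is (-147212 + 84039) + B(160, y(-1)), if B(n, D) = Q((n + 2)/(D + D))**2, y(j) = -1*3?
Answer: -62597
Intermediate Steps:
y(j) = -3
Q(b) = 3 + b (Q(b) = b + 3 = 3 + b)
B(n, D) = (3 + (2 + n)/(2*D))**2 (B(n, D) = (3 + (n + 2)/(D + D))**2 = (3 + (2 + n)/((2*D)))**2 = (3 + (2 + n)*(1/(2*D)))**2 = (3 + (2 + n)/(2*D))**2)
(-147212 + 84039) + B(160, y(-1)) = (-147212 + 84039) + (1/4)*(2 + 160 + 6*(-3))**2/(-3)**2 = -63173 + (1/4)*(1/9)*(2 + 160 - 18)**2 = -63173 + (1/4)*(1/9)*144**2 = -63173 + (1/4)*(1/9)*20736 = -63173 + 576 = -62597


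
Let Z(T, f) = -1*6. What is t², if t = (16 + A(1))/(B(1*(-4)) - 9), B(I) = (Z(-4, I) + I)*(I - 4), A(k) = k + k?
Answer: 324/5041 ≈ 0.064273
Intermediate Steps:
Z(T, f) = -6
A(k) = 2*k
B(I) = (-6 + I)*(-4 + I) (B(I) = (-6 + I)*(I - 4) = (-6 + I)*(-4 + I))
t = 18/71 (t = (16 + 2*1)/((24 + (1*(-4))² - 10*(-4)) - 9) = (16 + 2)/((24 + (-4)² - 10*(-4)) - 9) = 18/((24 + 16 + 40) - 9) = 18/(80 - 9) = 18/71 ≈ 0.25352)
t² = (18/71)² = 324/5041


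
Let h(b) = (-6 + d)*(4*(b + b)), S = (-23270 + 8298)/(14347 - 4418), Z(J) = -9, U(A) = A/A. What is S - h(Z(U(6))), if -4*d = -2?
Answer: -3946856/9929 ≈ -397.51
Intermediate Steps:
d = 1/2 (d = -1/4*(-2) = 1/2 ≈ 0.50000)
U(A) = 1
S = -14972/9929 ≈ -1.5079
h(b) = -44*b (h(b) = (-6 + 1/2)*(4*(b + b)) = -22*2*b = -44*b)
S - h(Z(U(6))) = -14972/9929 - (-44)*(-9) = -14972/9929 - 1*396 = -14972/9929 - 396 = -3946856/9929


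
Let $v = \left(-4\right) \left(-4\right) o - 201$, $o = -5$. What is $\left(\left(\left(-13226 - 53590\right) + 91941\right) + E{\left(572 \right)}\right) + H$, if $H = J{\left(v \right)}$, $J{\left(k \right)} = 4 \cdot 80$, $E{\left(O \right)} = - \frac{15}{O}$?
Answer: $\frac{14554525}{572} \approx 25445.0$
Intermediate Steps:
$v = -281$ ($v = \left(-4\right) \left(-4\right) \left(-5\right) - 201 = 16 \left(-5\right) - 201 = -80 - 201 = -281$)
$J{\left(k \right)} = 320$
$H = 320$
$\left(\left(\left(-13226 - 53590\right) + 91941\right) + E{\left(572 \right)}\right) + H = \left(\left(\left(-13226 - 53590\right) + 91941\right) - \frac{15}{572}\right) + 320 = \left(\left(-66816 + 91941\right) - \frac{15}{572}\right) + 320 = \left(25125 - \frac{15}{572}\right) + 320 = \frac{14371485}{572} + 320 = \frac{14554525}{572}$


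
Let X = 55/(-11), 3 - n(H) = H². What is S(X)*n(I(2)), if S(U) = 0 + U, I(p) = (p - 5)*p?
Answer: 165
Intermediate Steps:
I(p) = p*(-5 + p) (I(p) = (-5 + p)*p = p*(-5 + p))
n(H) = 3 - H²
X = -5 (X = 55*(-1/11) = -5)
S(U) = U
S(X)*n(I(2)) = -5*(3 - (2*(-5 + 2))²) = -5*(3 - (2*(-3))²) = -5*(3 - 1*(-6)²) = -5*(3 - 1*36) = -5*(3 - 36) = -5*(-33) = 165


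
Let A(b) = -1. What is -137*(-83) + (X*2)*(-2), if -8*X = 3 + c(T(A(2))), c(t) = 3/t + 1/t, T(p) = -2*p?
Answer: 22747/2 ≈ 11374.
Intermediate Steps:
c(t) = 4/t (c(t) = 3/t + 1/t = 4/t)
X = -5/8 (X = -(3 + 4/((-2*(-1))))/8 = -(3 + 4/2)/8 = -(3 + 4*(1/2))/8 = -(3 + 2)/8 = -1/8*5 = -5/8 ≈ -0.62500)
-137*(-83) + (X*2)*(-2) = -137*(-83) - 5/8*2*(-2) = 11371 - 5/4*(-2) = 11371 + 5/2 = 22747/2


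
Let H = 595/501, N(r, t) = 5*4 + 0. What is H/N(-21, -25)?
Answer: 119/2004 ≈ 0.059381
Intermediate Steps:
N(r, t) = 20 (N(r, t) = 20 + 0 = 20)
H = 595/501 (H = 595*(1/501) = 595/501 ≈ 1.1876)
H/N(-21, -25) = (595/501)/20 = (595/501)*(1/20) = 119/2004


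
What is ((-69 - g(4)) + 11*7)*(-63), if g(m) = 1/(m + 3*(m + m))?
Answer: -2007/4 ≈ -501.75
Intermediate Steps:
g(m) = 1/(7*m) (g(m) = 1/(m + 3*(2*m)) = 1/(m + 6*m) = 1/(7*m))
((-69 - g(4)) + 11*7)*(-63) = ((-69 - 1/(7*4)) + 11*7)*(-63) = ((-69 - 1/(7*4)) + 77)*(-63) = ((-69 - 1*1/28) + 77)*(-63) = ((-69 - 1/28) + 77)*(-63) = (-1933/28 + 77)*(-63) = (223/28)*(-63) = -2007/4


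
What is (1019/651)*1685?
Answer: 1717015/651 ≈ 2637.5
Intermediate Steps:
(1019/651)*1685 = 1717015/651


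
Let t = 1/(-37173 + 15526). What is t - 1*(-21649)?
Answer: 468635902/21647 ≈ 21649.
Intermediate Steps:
t = -1/21647 (t = 1/(-21647) = -1/21647 ≈ -4.6196e-5)
t - 1*(-21649) = -1/21647 - 1*(-21649) = -1/21647 + 21649 = 468635902/21647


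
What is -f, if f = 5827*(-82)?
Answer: 477814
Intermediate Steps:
f = -477814
-f = -1*(-477814) = 477814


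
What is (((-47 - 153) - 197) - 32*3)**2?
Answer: 243049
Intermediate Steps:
(((-47 - 153) - 197) - 32*3)**2 = ((-200 - 197) - 96)**2 = (-397 - 96)**2 = (-493)**2 = 243049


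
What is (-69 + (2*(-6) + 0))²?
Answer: 6561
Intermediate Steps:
(-69 + (2*(-6) + 0))² = (-69 + (-12 + 0))² = (-69 - 12)² = (-81)² = 6561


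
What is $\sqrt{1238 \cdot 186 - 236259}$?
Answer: $i \sqrt{5991} \approx 77.402 i$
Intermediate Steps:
$\sqrt{1238 \cdot 186 - 236259} = \sqrt{230268 - 236259} = \sqrt{-5991} = i \sqrt{5991}$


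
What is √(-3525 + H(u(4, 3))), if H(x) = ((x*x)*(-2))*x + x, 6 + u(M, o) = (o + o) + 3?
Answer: 2*I*√894 ≈ 59.8*I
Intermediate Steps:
u(M, o) = -3 + 2*o (u(M, o) = -6 + ((o + o) + 3) = -6 + (2*o + 3) = -6 + (3 + 2*o) = -3 + 2*o)
H(x) = x - 2*x³ (H(x) = (x²*(-2))*x + x = (-2*x²)*x + x = -2*x³ + x = x - 2*x³)
√(-3525 + H(u(4, 3))) = √(-3525 + ((-3 + 2*3) - 2*(-3 + 2*3)³)) = √(-3525 + ((-3 + 6) - 2*(-3 + 6)³)) = √(-3525 + (3 - 2*3³)) = √(-3525 + (3 - 2*27)) = √(-3525 + (3 - 54)) = √(-3525 - 51) = √(-3576) = 2*I*√894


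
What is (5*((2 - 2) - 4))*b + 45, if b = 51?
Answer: -975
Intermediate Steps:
(5*((2 - 2) - 4))*b + 45 = (5*((2 - 2) - 4))*51 + 45 = (5*(0 - 4))*51 + 45 = (5*(-4))*51 + 45 = -20*51 + 45 = -1020 + 45 = -975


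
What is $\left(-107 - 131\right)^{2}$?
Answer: $56644$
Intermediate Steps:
$\left(-107 - 131\right)^{2} = \left(-238\right)^{2} = 56644$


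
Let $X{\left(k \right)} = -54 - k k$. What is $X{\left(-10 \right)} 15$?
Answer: $-2310$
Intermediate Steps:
$X{\left(k \right)} = -54 - k^{2}$
$X{\left(-10 \right)} 15 = \left(-54 - \left(-10\right)^{2}\right) 15 = \left(-54 - 100\right) 15 = \left(-154\right) 15 = -2310$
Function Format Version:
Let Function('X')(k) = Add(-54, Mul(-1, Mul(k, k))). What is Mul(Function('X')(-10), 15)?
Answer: -2310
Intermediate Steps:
Function('X')(k) = Add(-54, Mul(-1, Pow(k, 2)))
Mul(Function('X')(-10), 15) = Mul(Add(-54, Mul(-1, Pow(-10, 2))), 15) = Mul(Add(-54, Mul(-1, 100)), 15) = Mul(Add(-54, -100), 15) = Mul(-154, 15) = -2310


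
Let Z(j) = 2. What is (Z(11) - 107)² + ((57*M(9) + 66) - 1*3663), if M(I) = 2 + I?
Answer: 8055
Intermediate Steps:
(Z(11) - 107)² + ((57*M(9) + 66) - 1*3663) = (2 - 107)² + ((57*(2 + 9) + 66) - 1*3663) = (-105)² + ((57*11 + 66) - 3663) = 11025 + ((627 + 66) - 3663) = 11025 + (693 - 3663) = 11025 - 2970 = 8055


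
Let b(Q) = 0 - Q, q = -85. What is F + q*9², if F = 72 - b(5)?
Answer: -6808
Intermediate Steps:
b(Q) = -Q
F = 77 (F = 72 - (-1)*5 = 72 - 1*(-5) = 72 + 5 = 77)
F + q*9² = 77 - 85*9² = 77 - 85*81 = 77 - 6885 = -6808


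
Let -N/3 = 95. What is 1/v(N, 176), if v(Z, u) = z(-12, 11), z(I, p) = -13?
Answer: -1/13 ≈ -0.076923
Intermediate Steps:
N = -285 (N = -3*95 = -285)
v(Z, u) = -13
1/v(N, 176) = 1/(-13) = -1/13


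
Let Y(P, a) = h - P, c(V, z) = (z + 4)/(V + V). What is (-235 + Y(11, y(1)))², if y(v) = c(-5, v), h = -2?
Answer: 61504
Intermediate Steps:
c(V, z) = (4 + z)/(2*V) (c(V, z) = (4 + z)/((2*V)) = (4 + z)*(1/(2*V)) = (4 + z)/(2*V))
y(v) = -⅖ - v/10 (y(v) = (½)*(4 + v)/(-5) = (½)*(-⅕)*(4 + v) = -⅖ - v/10)
Y(P, a) = -2 - P
(-235 + Y(11, y(1)))² = (-235 + (-2 - 1*11))² = (-235 + (-2 - 11))² = (-235 - 13)² = (-248)² = 61504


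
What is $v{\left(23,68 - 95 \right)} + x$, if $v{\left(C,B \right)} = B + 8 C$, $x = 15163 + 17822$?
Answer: $33142$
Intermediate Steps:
$x = 32985$
$v{\left(23,68 - 95 \right)} + x = \left(\left(68 - 95\right) + 8 \cdot 23\right) + 32985 = \left(-27 + 184\right) + 32985 = 157 + 32985 = 33142$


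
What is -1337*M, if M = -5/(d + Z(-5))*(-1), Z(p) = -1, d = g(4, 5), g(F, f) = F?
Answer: -6685/3 ≈ -2228.3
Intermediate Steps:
d = 4
M = 5/3 (M = -5/(4 - 1)*(-1) = -5/3*(-1) = 5/3 ≈ 1.6667)
-1337*M = -1337*5/3 = -6685/3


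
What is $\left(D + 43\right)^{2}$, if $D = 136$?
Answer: $32041$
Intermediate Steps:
$\left(D + 43\right)^{2} = \left(136 + 43\right)^{2} = 179^{2} = 32041$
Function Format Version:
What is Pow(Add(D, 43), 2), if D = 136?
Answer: 32041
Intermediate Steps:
Pow(Add(D, 43), 2) = Pow(Add(136, 43), 2) = Pow(179, 2) = 32041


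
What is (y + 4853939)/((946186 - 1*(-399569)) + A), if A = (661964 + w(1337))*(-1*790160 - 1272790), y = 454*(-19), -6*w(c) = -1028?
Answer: -4845313/1365950740145 ≈ -3.5472e-6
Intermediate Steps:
w(c) = 514/3 (w(c) = -⅙*(-1028) = 514/3)
y = -8626
A = -1365952085900 (A = (661964 + 514/3)*(-1*790160 - 1272790) = 1986406*(-790160 - 1272790)/3 = (1986406/3)*(-2062950) = -1365952085900)
(y + 4853939)/((946186 - 1*(-399569)) + A) = (-8626 + 4853939)/((946186 - 1*(-399569)) - 1365952085900) = 4845313/((946186 + 399569) - 1365952085900) = 4845313/(1345755 - 1365952085900) = 4845313/(-1365950740145) = 4845313*(-1/1365950740145) = -4845313/1365950740145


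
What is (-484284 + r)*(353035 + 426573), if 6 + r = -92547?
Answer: -449706739896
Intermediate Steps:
r = -92553 (r = -6 - 92547 = -92553)
(-484284 + r)*(353035 + 426573) = (-484284 - 92553)*(353035 + 426573) = -576837*779608 = -449706739896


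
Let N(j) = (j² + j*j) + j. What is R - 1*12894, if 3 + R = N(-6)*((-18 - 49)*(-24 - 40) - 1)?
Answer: 270045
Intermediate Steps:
N(j) = j + 2*j² (N(j) = (j² + j²) + j = 2*j² + j = j + 2*j²)
R = 282939 (R = -3 + (-6*(1 + 2*(-6)))*((-18 - 49)*(-24 - 40) - 1) = -3 + (-6*(1 - 12))*(-67*(-64) - 1) = -3 + (-6*(-11))*(4288 - 1) = -3 + 66*4287 = -3 + 282942 = 282939)
R - 1*12894 = 282939 - 1*12894 = 282939 - 12894 = 270045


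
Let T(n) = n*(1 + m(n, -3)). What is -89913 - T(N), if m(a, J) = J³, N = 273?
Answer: -82815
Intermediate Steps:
T(n) = -26*n (T(n) = n*(1 + (-3)³) = n*(1 - 27) = n*(-26) = -26*n)
-89913 - T(N) = -89913 - (-26)*273 = -89913 - 1*(-7098) = -89913 + 7098 = -82815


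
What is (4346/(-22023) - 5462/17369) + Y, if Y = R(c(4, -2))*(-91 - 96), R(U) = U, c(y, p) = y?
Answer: -286318855576/382517487 ≈ -748.51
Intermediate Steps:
Y = -748 (Y = 4*(-91 - 96) = 4*(-187) = -748)
(4346/(-22023) - 5462/17369) + Y = (4346/(-22023) - 5462/17369) - 748 = (4346*(-1/22023) - 5462*1/17369) - 748 = (-4346/22023 - 5462/17369) - 748 = -195775300/382517487 - 748 = -286318855576/382517487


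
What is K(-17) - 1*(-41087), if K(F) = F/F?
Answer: 41088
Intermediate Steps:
K(F) = 1
K(-17) - 1*(-41087) = 1 - 1*(-41087) = 1 + 41087 = 41088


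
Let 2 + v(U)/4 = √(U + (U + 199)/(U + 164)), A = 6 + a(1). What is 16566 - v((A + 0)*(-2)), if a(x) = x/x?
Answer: 16574 - 2*I*√11490/15 ≈ 16574.0 - 14.292*I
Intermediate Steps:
a(x) = 1
A = 7 (A = 6 + 1 = 7)
v(U) = -8 + 4*√(U + (199 + U)/(164 + U)) (v(U) = -8 + 4*√(U + (U + 199)/(U + 164)) = -8 + 4*√(U + (199 + U)/(164 + U)))
16566 - v((A + 0)*(-2)) = 16566 - (-8 + 4*√((199 + (7 + 0)*(-2) + ((7 + 0)*(-2))*(164 + (7 + 0)*(-2)))/(164 + (7 + 0)*(-2)))) = 16566 - (-8 + 4*√((199 + 7*(-2) + (7*(-2))*(164 + 7*(-2)))/(164 + 7*(-2)))) = 16566 - (-8 + 4*√((199 - 14 - 14*(164 - 14))/(164 - 14))) = 16566 - (-8 + 4*√((199 - 14 - 14*150)/150)) = 16566 - (-8 + 4*√((199 - 14 - 2100)/150)) = 16566 - (-8 + 4*√((1/150)*(-1915))) = 16566 - (-8 + 4*√(-383/30)) = 16566 - (-8 + 4*(I*√11490/30)) = 16566 - (-8 + 2*I*√11490/15) = 16566 + (8 - 2*I*√11490/15) = 16574 - 2*I*√11490/15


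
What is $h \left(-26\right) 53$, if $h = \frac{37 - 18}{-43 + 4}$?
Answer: $\frac{2014}{3} \approx 671.33$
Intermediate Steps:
$h = - \frac{19}{39}$ ($h = \frac{19}{-39} = 19 \left(- \frac{1}{39}\right) = - \frac{19}{39} \approx -0.48718$)
$h \left(-26\right) 53 = \left(- \frac{19}{39}\right) \left(-26\right) 53 = \frac{38}{3} \cdot 53 = \frac{2014}{3}$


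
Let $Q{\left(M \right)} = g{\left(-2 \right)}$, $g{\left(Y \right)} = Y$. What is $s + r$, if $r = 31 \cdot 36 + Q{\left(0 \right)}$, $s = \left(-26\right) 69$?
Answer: $-680$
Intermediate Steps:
$Q{\left(M \right)} = -2$
$s = -1794$
$r = 1114$ ($r = 31 \cdot 36 - 2 = 1116 - 2 = 1114$)
$s + r = -1794 + 1114 = -680$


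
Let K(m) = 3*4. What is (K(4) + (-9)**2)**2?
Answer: 8649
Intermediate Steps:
K(m) = 12
(K(4) + (-9)**2)**2 = (12 + (-9)**2)**2 = (12 + 81)**2 = 93**2 = 8649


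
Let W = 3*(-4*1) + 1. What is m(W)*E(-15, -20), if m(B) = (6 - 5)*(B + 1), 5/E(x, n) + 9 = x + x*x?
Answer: -50/201 ≈ -0.24876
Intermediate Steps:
E(x, n) = 5/(-9 + x + x²) (E(x, n) = 5/(-9 + (x + x*x)) = 5/(-9 + (x + x²)) = 5/(-9 + x + x²))
W = -11 (W = 3*(-4) + 1 = -12 + 1 = -11)
m(B) = 1 + B (m(B) = 1*(1 + B) = 1 + B)
m(W)*E(-15, -20) = (1 - 11)*(5/(-9 - 15 + (-15)²)) = -50/(-9 - 15 + 225) = -50/201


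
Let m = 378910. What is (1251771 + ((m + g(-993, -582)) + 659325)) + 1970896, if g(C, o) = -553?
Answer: 4260349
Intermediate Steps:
(1251771 + ((m + g(-993, -582)) + 659325)) + 1970896 = (1251771 + ((378910 - 553) + 659325)) + 1970896 = (1251771 + (378357 + 659325)) + 1970896 = (1251771 + 1037682) + 1970896 = 2289453 + 1970896 = 4260349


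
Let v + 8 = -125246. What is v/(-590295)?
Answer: 125254/590295 ≈ 0.21219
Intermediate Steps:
v = -125254 (v = -8 - 125246 = -125254)
v/(-590295) = -125254/(-590295) = -125254*(-1/590295) = 125254/590295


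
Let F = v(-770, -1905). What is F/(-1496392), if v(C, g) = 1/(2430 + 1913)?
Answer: -1/6498830456 ≈ -1.5387e-10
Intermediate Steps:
v(C, g) = 1/4343
F = 1/4343 ≈ 0.00023026
F/(-1496392) = (1/4343)/(-1496392) = (1/4343)*(-1/1496392) = -1/6498830456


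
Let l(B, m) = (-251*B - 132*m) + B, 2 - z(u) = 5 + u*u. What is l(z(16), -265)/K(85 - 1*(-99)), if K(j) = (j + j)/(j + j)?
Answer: 99730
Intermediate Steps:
z(u) = -3 - u² (z(u) = 2 - (5 + u*u) = 2 - (5 + u²) = 2 + (-5 - u²) = -3 - u²)
K(j) = 1 (K(j) = (2*j)/((2*j)) = (2*j)*(1/(2*j)) = 1)
l(B, m) = -250*B - 132*m
l(z(16), -265)/K(85 - 1*(-99)) = (-250*(-3 - 1*16²) - 132*(-265))/1 = (-250*(-3 - 1*256) + 34980)*1 = (-250*(-3 - 256) + 34980)*1 = (-250*(-259) + 34980)*1 = (64750 + 34980)*1 = 99730*1 = 99730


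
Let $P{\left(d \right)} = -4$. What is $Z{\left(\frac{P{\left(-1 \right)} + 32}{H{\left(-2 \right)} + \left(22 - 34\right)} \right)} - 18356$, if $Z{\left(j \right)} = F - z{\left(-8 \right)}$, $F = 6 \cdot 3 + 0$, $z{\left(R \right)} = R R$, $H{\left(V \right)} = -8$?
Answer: $-18402$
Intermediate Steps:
$z{\left(R \right)} = R^{2}$
$F = 18$ ($F = 18 + 0 = 18$)
$Z{\left(j \right)} = -46$ ($Z{\left(j \right)} = 18 - \left(-8\right)^{2} = 18 - 64 = -46$)
$Z{\left(\frac{P{\left(-1 \right)} + 32}{H{\left(-2 \right)} + \left(22 - 34\right)} \right)} - 18356 = -46 - 18356 = -18402$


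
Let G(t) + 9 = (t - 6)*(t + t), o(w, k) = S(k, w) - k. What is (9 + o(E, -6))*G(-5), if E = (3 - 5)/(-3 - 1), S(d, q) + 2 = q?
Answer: 2727/2 ≈ 1363.5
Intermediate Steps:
S(d, q) = -2 + q
E = ½ (E = -2/(-4) = -2*(-¼) = ½ ≈ 0.50000)
o(w, k) = -2 + w - k (o(w, k) = (-2 + w) - k = -2 + w - k)
G(t) = -9 + 2*t*(-6 + t) (G(t) = -9 + (t - 6)*(t + t) = -9 + (-6 + t)*(2*t) = -9 + 2*t*(-6 + t))
(9 + o(E, -6))*G(-5) = (9 + (-2 + ½ - 1*(-6)))*(-9 - 12*(-5) + 2*(-5)²) = (9 + (-2 + ½ + 6))*(-9 + 60 + 2*25) = (9 + 9/2)*(-9 + 60 + 50) = (27/2)*101 = 2727/2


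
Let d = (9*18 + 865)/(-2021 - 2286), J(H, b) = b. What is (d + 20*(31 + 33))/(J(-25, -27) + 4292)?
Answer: 5511933/18369355 ≈ 0.30006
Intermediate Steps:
d = -1027/4307 (d = (162 + 865)/(-4307) = 1027*(-1/4307) = -1027/4307 ≈ -0.23845)
(d + 20*(31 + 33))/(J(-25, -27) + 4292) = (-1027/4307 + 20*(31 + 33))/(-27 + 4292) = (-1027/4307 + 20*64)/4265 = (-1027/4307 + 1280)*(1/4265) = (5511933/4307)*(1/4265) = 5511933/18369355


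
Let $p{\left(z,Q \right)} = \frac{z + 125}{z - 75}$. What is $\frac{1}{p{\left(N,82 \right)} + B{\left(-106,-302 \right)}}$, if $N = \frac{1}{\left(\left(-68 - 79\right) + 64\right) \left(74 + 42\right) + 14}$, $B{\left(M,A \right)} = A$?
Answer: $- \frac{721051}{218959151} \approx -0.0032931$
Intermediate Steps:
$N = - \frac{1}{9614}$ ($N = \frac{1}{\left(-147 + 64\right) 116 + 14} = \frac{1}{\left(-83\right) 116 + 14} = \frac{1}{-9628 + 14} = \frac{1}{-9614} = - \frac{1}{9614} \approx -0.00010401$)
$p{\left(z,Q \right)} = \frac{125 + z}{-75 + z}$
$\frac{1}{p{\left(N,82 \right)} + B{\left(-106,-302 \right)}} = \frac{1}{\frac{125 - \frac{1}{9614}}{-75 - \frac{1}{9614}} - 302} = \frac{1}{\frac{1}{- \frac{721051}{9614}} \cdot \frac{1201749}{9614} - 302} = \frac{1}{\left(- \frac{9614}{721051}\right) \frac{1201749}{9614} - 302} = \frac{1}{- \frac{1201749}{721051} - 302} = \frac{1}{- \frac{218959151}{721051}} = - \frac{721051}{218959151}$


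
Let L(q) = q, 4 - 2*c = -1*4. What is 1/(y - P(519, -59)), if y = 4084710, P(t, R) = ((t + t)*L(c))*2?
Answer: 1/4076406 ≈ 2.4531e-7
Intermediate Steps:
c = 4 (c = 2 - (-1)*4/2 = 2 - 1/2*(-4) = 2 + 2 = 4)
P(t, R) = 16*t (P(t, R) = ((t + t)*4)*2 = ((2*t)*4)*2 = (8*t)*2 = 16*t)
1/(y - P(519, -59)) = 1/(4084710 - 16*519) = 1/(4084710 - 1*8304) = 1/(4084710 - 8304) = 1/4076406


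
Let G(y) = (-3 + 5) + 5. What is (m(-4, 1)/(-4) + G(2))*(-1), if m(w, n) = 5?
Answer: -23/4 ≈ -5.7500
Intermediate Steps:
G(y) = 7 (G(y) = 2 + 5 = 7)
(m(-4, 1)/(-4) + G(2))*(-1) = (5/(-4) + 7)*(-1) = (5*(-1/4) + 7)*(-1) = (-5/4 + 7)*(-1) = (23/4)*(-1) = -23/4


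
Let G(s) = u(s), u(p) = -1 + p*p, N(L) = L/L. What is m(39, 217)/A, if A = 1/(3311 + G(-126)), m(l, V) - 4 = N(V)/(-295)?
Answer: 22620294/295 ≈ 76679.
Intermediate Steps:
N(L) = 1
u(p) = -1 + p²
G(s) = -1 + s²
m(l, V) = 1179/295 (m(l, V) = 4 + 1/(-295) = 4 + 1*(-1/295) = 4 - 1/295 = 1179/295)
A = 1/19186 (A = 1/(3311 + (-1 + (-126)²)) = 1/(3311 + (-1 + 15876)) = 1/(3311 + 15875) = 1/19186 ≈ 5.2121e-5)
m(39, 217)/A = 1179/(295*(1/19186)) = (1179/295)*19186 = 22620294/295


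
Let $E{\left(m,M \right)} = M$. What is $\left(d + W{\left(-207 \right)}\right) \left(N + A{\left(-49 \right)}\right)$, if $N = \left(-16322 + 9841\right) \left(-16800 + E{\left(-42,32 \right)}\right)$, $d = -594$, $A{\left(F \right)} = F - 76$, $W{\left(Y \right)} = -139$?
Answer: $-79657516439$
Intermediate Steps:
$A{\left(F \right)} = -76 + F$
$N = 108673408$ ($N = \left(-16322 + 9841\right) \left(-16800 + 32\right) = \left(-6481\right) \left(-16768\right) = 108673408$)
$\left(d + W{\left(-207 \right)}\right) \left(N + A{\left(-49 \right)}\right) = \left(-594 - 139\right) \left(108673408 - 125\right) = - 733 \left(108673408 - 125\right) = \left(-733\right) 108673283 = -79657516439$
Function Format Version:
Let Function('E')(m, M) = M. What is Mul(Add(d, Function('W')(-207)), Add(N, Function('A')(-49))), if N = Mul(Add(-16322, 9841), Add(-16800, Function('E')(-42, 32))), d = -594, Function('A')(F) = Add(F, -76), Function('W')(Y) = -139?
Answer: -79657516439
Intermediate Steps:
Function('A')(F) = Add(-76, F)
N = 108673408 (N = Mul(Add(-16322, 9841), Add(-16800, 32)) = Mul(-6481, -16768) = 108673408)
Mul(Add(d, Function('W')(-207)), Add(N, Function('A')(-49))) = Mul(Add(-594, -139), Add(108673408, Add(-76, -49))) = Mul(-733, Add(108673408, -125)) = Mul(-733, 108673283) = -79657516439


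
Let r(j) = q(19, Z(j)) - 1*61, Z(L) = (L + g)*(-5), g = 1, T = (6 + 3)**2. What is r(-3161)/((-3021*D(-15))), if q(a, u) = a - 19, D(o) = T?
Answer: 61/244701 ≈ 0.00024928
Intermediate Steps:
T = 81 (T = 9**2 = 81)
D(o) = 81
Z(L) = -5 - 5*L (Z(L) = (L + 1)*(-5) = (1 + L)*(-5) = -5 - 5*L)
q(a, u) = -19 + a
r(j) = -61 (r(j) = (-19 + 19) - 1*61 = 0 - 61 = -61)
r(-3161)/((-3021*D(-15))) = -61/((-3021*81)) = -61/(-244701) = -61*(-1/244701) = 61/244701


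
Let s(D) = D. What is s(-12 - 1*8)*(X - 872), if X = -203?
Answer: 21500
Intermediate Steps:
s(-12 - 1*8)*(X - 872) = (-12 - 1*8)*(-203 - 872) = (-12 - 8)*(-1075) = -20*(-1075) = 21500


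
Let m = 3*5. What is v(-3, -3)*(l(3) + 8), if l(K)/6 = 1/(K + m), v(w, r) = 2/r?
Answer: -50/9 ≈ -5.5556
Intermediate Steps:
m = 15
l(K) = 6/(15 + K) (l(K) = 6/(K + 15) = 6/(15 + K))
v(-3, -3)*(l(3) + 8) = (2/(-3))*(6/(15 + 3) + 8) = (2*(-⅓))*(6/18 + 8) = -2*(6*(1/18) + 8)/3 = -2*(⅓ + 8)/3 = -⅔*25/3 = -50/9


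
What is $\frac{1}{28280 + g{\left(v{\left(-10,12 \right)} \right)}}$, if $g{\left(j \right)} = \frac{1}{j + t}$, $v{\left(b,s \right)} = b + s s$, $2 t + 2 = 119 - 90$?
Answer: $\frac{295}{8342602} \approx 3.5361 \cdot 10^{-5}$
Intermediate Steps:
$t = \frac{27}{2}$ ($t = -1 + \frac{119 - 90}{2} = -1 + \frac{1}{2} \cdot 29 = -1 + \frac{29}{2} = \frac{27}{2} \approx 13.5$)
$v{\left(b,s \right)} = b + s^{2}$
$g{\left(j \right)} = \frac{1}{\frac{27}{2} + j}$ ($g{\left(j \right)} = \frac{1}{j + \frac{27}{2}} = \frac{1}{\frac{27}{2} + j}$)
$\frac{1}{28280 + g{\left(v{\left(-10,12 \right)} \right)}} = \frac{1}{28280 + \frac{2}{27 + 2 \left(-10 + 12^{2}\right)}} = \frac{1}{28280 + \frac{2}{27 + 2 \left(-10 + 144\right)}} = \frac{1}{28280 + \frac{2}{27 + 2 \cdot 134}} = \frac{1}{28280 + \frac{2}{27 + 268}} = \frac{1}{28280 + \frac{2}{295}} = \frac{1}{\frac{8342602}{295}} = \frac{295}{8342602}$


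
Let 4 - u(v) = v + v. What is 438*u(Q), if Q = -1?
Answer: 2628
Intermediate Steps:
u(v) = 4 - 2*v (u(v) = 4 - (v + v) = 4 - 2*v)
438*u(Q) = 438*(4 - 2*(-1)) = 438*(4 + 2) = 438*6 = 2628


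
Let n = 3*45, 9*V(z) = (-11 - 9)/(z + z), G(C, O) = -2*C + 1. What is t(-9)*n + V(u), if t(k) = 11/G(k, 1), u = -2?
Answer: 13460/171 ≈ 78.714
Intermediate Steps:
G(C, O) = 1 - 2*C
V(z) = -10/(9*z) (V(z) = ((-11 - 9)/(z + z))/9 = (-20*1/(2*z))/9 = (-10/z)/9 = -10/(9*z))
t(k) = 11/(1 - 2*k)
n = 135
t(-9)*n + V(u) = -11/(-1 + 2*(-9))*135 - 10/9/(-2) = -11/(-1 - 18)*135 - 10/9*(-½) = -11/(-19)*135 + 5/9 = -11*(-1/19)*135 + 5/9 = (11/19)*135 + 5/9 = 1485/19 + 5/9 = 13460/171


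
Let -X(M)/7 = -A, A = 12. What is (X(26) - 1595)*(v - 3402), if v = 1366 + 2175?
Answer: -210029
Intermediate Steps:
X(M) = 84 (X(M) = -(-7)*12 = -7*(-12) = 84)
v = 3541
(X(26) - 1595)*(v - 3402) = (84 - 1595)*(3541 - 3402) = -1511*139 = -210029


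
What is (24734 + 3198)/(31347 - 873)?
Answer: 13966/15237 ≈ 0.91658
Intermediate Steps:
(24734 + 3198)/(31347 - 873) = 27932/30474 = 27932*(1/30474) = 13966/15237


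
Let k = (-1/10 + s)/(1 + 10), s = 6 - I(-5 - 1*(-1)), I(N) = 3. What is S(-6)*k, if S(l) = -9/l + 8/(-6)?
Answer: 29/660 ≈ 0.043939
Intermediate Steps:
S(l) = -4/3 - 9/l (S(l) = -9/l + 8*(-⅙) = -9/l - 4/3 = -4/3 - 9/l)
s = 3 (s = 6 - 1*3 = 6 - 3 = 3)
k = 29/110 (k = (-1/10 + 3)/(1 + 10) = (-1*⅒ + 3)/11 = (-⅒ + 3)*(1/11) = (29/10)*(1/11) = 29/110 ≈ 0.26364)
S(-6)*k = (-4/3 - 9/(-6))*(29/110) = (-4/3 - 9*(-⅙))*(29/110) = (-4/3 + 3/2)*(29/110) = (⅙)*(29/110) = 29/660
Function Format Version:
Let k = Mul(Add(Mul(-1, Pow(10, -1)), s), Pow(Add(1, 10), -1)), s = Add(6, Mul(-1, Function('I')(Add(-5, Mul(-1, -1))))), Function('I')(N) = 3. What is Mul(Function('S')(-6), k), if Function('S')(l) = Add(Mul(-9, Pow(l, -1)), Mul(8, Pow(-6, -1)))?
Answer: Rational(29, 660) ≈ 0.043939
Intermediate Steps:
Function('S')(l) = Add(Rational(-4, 3), Mul(-9, Pow(l, -1))) (Function('S')(l) = Add(Mul(-9, Pow(l, -1)), Mul(8, Rational(-1, 6))) = Add(Mul(-9, Pow(l, -1)), Rational(-4, 3)) = Add(Rational(-4, 3), Mul(-9, Pow(l, -1))))
s = 3 (s = Add(6, Mul(-1, 3)) = Add(6, -3) = 3)
k = Rational(29, 110) (k = Mul(Add(Mul(-1, Pow(10, -1)), 3), Pow(Add(1, 10), -1)) = Mul(Add(Mul(-1, Rational(1, 10)), 3), Pow(11, -1)) = Mul(Add(Rational(-1, 10), 3), Rational(1, 11)) = Mul(Rational(29, 10), Rational(1, 11)) = Rational(29, 110) ≈ 0.26364)
Mul(Function('S')(-6), k) = Mul(Add(Rational(-4, 3), Mul(-9, Pow(-6, -1))), Rational(29, 110)) = Mul(Add(Rational(-4, 3), Mul(-9, Rational(-1, 6))), Rational(29, 110)) = Mul(Add(Rational(-4, 3), Rational(3, 2)), Rational(29, 110)) = Mul(Rational(1, 6), Rational(29, 110)) = Rational(29, 660)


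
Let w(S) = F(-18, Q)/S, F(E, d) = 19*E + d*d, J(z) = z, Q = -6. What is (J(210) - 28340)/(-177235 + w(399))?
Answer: 3741290/23572357 ≈ 0.15872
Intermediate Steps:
F(E, d) = d² + 19*E (F(E, d) = 19*E + d² = d² + 19*E)
w(S) = -306/S (w(S) = ((-6)² + 19*(-18))/S = (36 - 342)/S = -306/S)
(J(210) - 28340)/(-177235 + w(399)) = (210 - 28340)/(-177235 - 306/399) = -28130/(-177235 - 306*1/399) = -28130/(-177235 - 102/133) = -28130/(-23572357/133) = -28130*(-133/23572357) = 3741290/23572357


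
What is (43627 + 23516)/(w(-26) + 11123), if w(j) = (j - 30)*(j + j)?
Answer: 67143/14035 ≈ 4.7840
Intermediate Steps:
w(j) = 2*j*(-30 + j) (w(j) = (-30 + j)*(2*j) = 2*j*(-30 + j))
(43627 + 23516)/(w(-26) + 11123) = (43627 + 23516)/(2*(-26)*(-30 - 26) + 11123) = 67143/(2*(-26)*(-56) + 11123) = 67143/(2912 + 11123) = 67143/14035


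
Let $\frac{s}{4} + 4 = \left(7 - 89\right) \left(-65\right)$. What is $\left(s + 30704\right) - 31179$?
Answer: $20829$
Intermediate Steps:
$s = 21304$ ($s = -16 + 4 \left(7 - 89\right) \left(-65\right) = -16 + 4 \left(\left(-82\right) \left(-65\right)\right) = -16 + 4 \cdot 5330 = -16 + 21320 = 21304$)
$\left(s + 30704\right) - 31179 = \left(21304 + 30704\right) - 31179 = 52008 - 31179 = 20829$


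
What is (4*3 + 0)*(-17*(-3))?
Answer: 612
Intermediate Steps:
(4*3 + 0)*(-17*(-3)) = (12 + 0)*51 = 12*51 = 612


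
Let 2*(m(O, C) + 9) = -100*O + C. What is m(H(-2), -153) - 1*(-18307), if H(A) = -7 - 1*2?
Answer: 37343/2 ≈ 18672.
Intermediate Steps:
H(A) = -9 (H(A) = -7 - 2 = -9)
m(O, C) = -9 + C/2 - 50*O (m(O, C) = -9 + (-100*O + C)/2 = -9 + (C - 100*O)/2 = -9 + (C/2 - 50*O) = -9 + C/2 - 50*O)
m(H(-2), -153) - 1*(-18307) = (-9 + (½)*(-153) - 50*(-9)) - 1*(-18307) = (-9 - 153/2 + 450) + 18307 = 729/2 + 18307 = 37343/2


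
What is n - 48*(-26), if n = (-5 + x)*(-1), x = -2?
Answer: 1255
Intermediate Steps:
n = 7 (n = (-5 - 2)*(-1) = -7*(-1) = 7)
n - 48*(-26) = 7 - 48*(-26) = 7 + 1248 = 1255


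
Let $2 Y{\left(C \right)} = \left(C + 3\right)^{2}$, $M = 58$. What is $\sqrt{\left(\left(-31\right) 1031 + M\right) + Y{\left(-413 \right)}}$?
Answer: $\sqrt{52147} \approx 228.36$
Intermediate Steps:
$Y{\left(C \right)} = \frac{\left(3 + C\right)^{2}}{2}$ ($Y{\left(C \right)} = \frac{\left(C + 3\right)^{2}}{2} = \frac{\left(3 + C\right)^{2}}{2}$)
$\sqrt{\left(\left(-31\right) 1031 + M\right) + Y{\left(-413 \right)}} = \sqrt{\left(\left(-31\right) 1031 + 58\right) + \frac{\left(3 - 413\right)^{2}}{2}} = \sqrt{\left(-31961 + 58\right) + \frac{\left(-410\right)^{2}}{2}} = \sqrt{-31903 + \frac{1}{2} \cdot 168100} = \sqrt{-31903 + 84050} = \sqrt{52147}$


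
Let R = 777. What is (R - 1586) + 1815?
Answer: 1006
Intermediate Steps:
(R - 1586) + 1815 = (777 - 1586) + 1815 = -809 + 1815 = 1006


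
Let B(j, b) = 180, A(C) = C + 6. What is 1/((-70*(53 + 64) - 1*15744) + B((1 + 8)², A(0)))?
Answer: -1/23754 ≈ -4.2098e-5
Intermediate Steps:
A(C) = 6 + C
1/((-70*(53 + 64) - 1*15744) + B((1 + 8)², A(0))) = 1/((-70*(53 + 64) - 1*15744) + 180) = 1/((-70*117 - 15744) + 180) = 1/((-8190 - 15744) + 180) = 1/(-23934 + 180) = 1/(-23754) = -1/23754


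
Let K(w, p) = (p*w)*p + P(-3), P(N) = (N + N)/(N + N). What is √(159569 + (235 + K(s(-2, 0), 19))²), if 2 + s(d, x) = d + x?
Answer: √1618833 ≈ 1272.3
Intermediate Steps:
s(d, x) = -2 + d + x (s(d, x) = -2 + (d + x) = -2 + d + x)
P(N) = 1 (P(N) = (2*N)/((2*N)) = (2*N)*(1/(2*N)) = 1)
K(w, p) = 1 + w*p² (K(w, p) = (p*w)*p + 1 = w*p² + 1 = 1 + w*p²)
√(159569 + (235 + K(s(-2, 0), 19))²) = √(159569 + (235 + (1 + (-2 - 2 + 0)*19²))²) = √(159569 + (235 + (1 - 4*361))²) = √(159569 + (235 + (1 - 1444))²) = √(159569 + (235 - 1443)²) = √(159569 + (-1208)²) = √(159569 + 1459264) = √1618833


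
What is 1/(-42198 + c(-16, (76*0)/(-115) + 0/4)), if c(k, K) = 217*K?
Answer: -1/42198 ≈ -2.3698e-5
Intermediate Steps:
1/(-42198 + c(-16, (76*0)/(-115) + 0/4)) = 1/(-42198 + 217*((76*0)/(-115) + 0/4)) = 1/(-42198 + 217*(0*(-1/115) + 0*(¼))) = 1/(-42198 + 217*(0 + 0)) = 1/(-42198 + 217*0) = 1/(-42198 + 0) = 1/(-42198) = -1/42198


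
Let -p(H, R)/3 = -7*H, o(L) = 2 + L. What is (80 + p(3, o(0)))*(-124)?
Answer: -17732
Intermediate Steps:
p(H, R) = 21*H (p(H, R) = -(-21)*H = 21*H)
(80 + p(3, o(0)))*(-124) = (80 + 21*3)*(-124) = (80 + 63)*(-124) = 143*(-124) = -17732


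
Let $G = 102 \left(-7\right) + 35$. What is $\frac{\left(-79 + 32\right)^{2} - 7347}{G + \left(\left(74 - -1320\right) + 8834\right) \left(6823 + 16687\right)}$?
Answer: $- \frac{5138}{240459601} \approx -2.1367 \cdot 10^{-5}$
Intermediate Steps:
$G = -679$ ($G = -714 + 35 = -679$)
$\frac{\left(-79 + 32\right)^{2} - 7347}{G + \left(\left(74 - -1320\right) + 8834\right) \left(6823 + 16687\right)} = \frac{\left(-79 + 32\right)^{2} - 7347}{-679 + \left(\left(74 - -1320\right) + 8834\right) \left(6823 + 16687\right)} = \frac{\left(-47\right)^{2} - 7347}{-679 + \left(\left(74 + 1320\right) + 8834\right) 23510} = \frac{2209 - 7347}{-679 + \left(1394 + 8834\right) 23510} = - \frac{5138}{-679 + 10228 \cdot 23510} = - \frac{5138}{-679 + 240460280} = - \frac{5138}{240459601}$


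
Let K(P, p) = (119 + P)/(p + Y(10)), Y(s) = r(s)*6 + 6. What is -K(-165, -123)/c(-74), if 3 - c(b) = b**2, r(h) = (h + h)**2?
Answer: -46/12494859 ≈ -3.6815e-6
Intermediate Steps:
r(h) = 4*h**2 (r(h) = (2*h)**2 = 4*h**2)
Y(s) = 6 + 24*s**2 (Y(s) = (4*s**2)*6 + 6 = 24*s**2 + 6 = 6 + 24*s**2)
K(P, p) = (119 + P)/(2406 + p) (K(P, p) = (119 + P)/(p + (6 + 24*10**2)) = (119 + P)/(p + (6 + 24*100)) = (119 + P)/(p + (6 + 2400)) = (119 + P)/(p + 2406) = (119 + P)/(2406 + p))
c(b) = 3 - b**2
-K(-165, -123)/c(-74) = -(119 - 165)/(2406 - 123)/(3 - 1*(-74)**2) = --46/2283/(3 - 1*5476) = -(1/2283)*(-46)/(3 - 5476) = -(-46)/(2283*(-5473)) = -(-46)*(-1)/(2283*5473) = -1*46/12494859 = -46/12494859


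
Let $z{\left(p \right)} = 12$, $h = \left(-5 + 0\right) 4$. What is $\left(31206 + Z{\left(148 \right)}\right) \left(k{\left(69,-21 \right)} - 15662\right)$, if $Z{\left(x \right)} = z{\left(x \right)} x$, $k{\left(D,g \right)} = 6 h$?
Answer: $-520521924$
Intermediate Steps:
$h = -20$ ($h = \left(-5\right) 4 = -20$)
$k{\left(D,g \right)} = -120$ ($k{\left(D,g \right)} = 6 \left(-20\right) = -120$)
$Z{\left(x \right)} = 12 x$
$\left(31206 + Z{\left(148 \right)}\right) \left(k{\left(69,-21 \right)} - 15662\right) = \left(31206 + 12 \cdot 148\right) \left(-120 - 15662\right) = \left(31206 + 1776\right) \left(-15782\right) = 32982 \left(-15782\right) = -520521924$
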